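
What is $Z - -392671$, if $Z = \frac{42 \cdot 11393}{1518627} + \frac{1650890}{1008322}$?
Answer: $\frac{100214392307504306}{255210835649} \approx 3.9267 \cdot 10^{5}$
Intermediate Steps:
$Z = \frac{498262375827}{255210835649}$ ($Z = 478506 \cdot \frac{1}{1518627} + 1650890 \cdot \frac{1}{1008322} = \frac{159502}{506209} + \frac{825445}{504161} = \frac{498262375827}{255210835649} \approx 1.9524$)
$Z - -392671 = \frac{498262375827}{255210835649} - -392671 = \frac{498262375827}{255210835649} + 392671 = \frac{100214392307504306}{255210835649}$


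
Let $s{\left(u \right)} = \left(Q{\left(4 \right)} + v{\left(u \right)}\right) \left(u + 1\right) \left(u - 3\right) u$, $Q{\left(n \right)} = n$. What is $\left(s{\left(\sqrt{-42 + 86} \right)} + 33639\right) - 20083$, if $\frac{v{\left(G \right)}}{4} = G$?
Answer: $20420 - 376 \sqrt{11} \approx 19173.0$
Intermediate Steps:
$v{\left(G \right)} = 4 G$
$s{\left(u \right)} = u \left(1 + u\right) \left(-3 + u\right) \left(4 + 4 u\right)$ ($s{\left(u \right)} = \left(4 + 4 u\right) \left(u + 1\right) \left(u - 3\right) u = \left(4 + 4 u\right) \left(1 + u\right) \left(-3 + u\right) u = \left(4 + 4 u\right) u \left(1 + u\right) \left(-3 + u\right) = u \left(1 + u\right) \left(-3 + u\right) \left(4 + 4 u\right)$)
$\left(s{\left(\sqrt{-42 + 86} \right)} + 33639\right) - 20083 = \left(4 \sqrt{-42 + 86} \left(-3 + \left(\sqrt{-42 + 86}\right)^{3} - \left(\sqrt{-42 + 86}\right)^{2} - 5 \sqrt{-42 + 86}\right) + 33639\right) - 20083 = \left(4 \sqrt{44} \left(-3 + \left(\sqrt{44}\right)^{3} - \left(\sqrt{44}\right)^{2} - 5 \sqrt{44}\right) + 33639\right) - 20083 = \left(4 \cdot 2 \sqrt{11} \left(-3 + \left(2 \sqrt{11}\right)^{3} - \left(2 \sqrt{11}\right)^{2} - 5 \cdot 2 \sqrt{11}\right) + 33639\right) - 20083 = \left(4 \cdot 2 \sqrt{11} \left(-3 + 88 \sqrt{11} - 44 - 10 \sqrt{11}\right) + 33639\right) - 20083 = \left(4 \cdot 2 \sqrt{11} \left(-47 + 78 \sqrt{11}\right) + 33639\right) - 20083 = \left(8 \sqrt{11} \left(-47 + 78 \sqrt{11}\right) + 33639\right) - 20083 = \left(33639 + 8 \sqrt{11} \left(-47 + 78 \sqrt{11}\right)\right) - 20083 = 13556 + 8 \sqrt{11} \left(-47 + 78 \sqrt{11}\right)$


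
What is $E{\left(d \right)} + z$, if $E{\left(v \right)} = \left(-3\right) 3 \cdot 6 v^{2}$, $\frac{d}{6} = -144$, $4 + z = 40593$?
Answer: $-40270195$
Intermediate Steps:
$z = 40589$ ($z = -4 + 40593 = 40589$)
$d = -864$ ($d = 6 \left(-144\right) = -864$)
$E{\left(v \right)} = - 54 v^{2}$ ($E{\left(v \right)} = - 9 \cdot 6 v^{2} = - 54 v^{2}$)
$E{\left(d \right)} + z = - 54 \left(-864\right)^{2} + 40589 = \left(-54\right) 746496 + 40589 = -40310784 + 40589 = -40270195$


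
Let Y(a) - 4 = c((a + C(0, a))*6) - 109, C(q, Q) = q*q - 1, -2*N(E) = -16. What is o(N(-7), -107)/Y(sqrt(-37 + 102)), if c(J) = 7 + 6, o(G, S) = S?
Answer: 107/92 ≈ 1.1630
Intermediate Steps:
N(E) = 8 (N(E) = -1/2*(-16) = 8)
C(q, Q) = -1 + q**2 (C(q, Q) = q**2 - 1 = -1 + q**2)
c(J) = 13
Y(a) = -92 (Y(a) = 4 + (13 - 109) = 4 - 96 = -92)
o(N(-7), -107)/Y(sqrt(-37 + 102)) = -107/(-92) = -107*(-1/92) = 107/92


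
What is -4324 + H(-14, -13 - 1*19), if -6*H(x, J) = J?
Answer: -12956/3 ≈ -4318.7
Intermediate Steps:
H(x, J) = -J/6
-4324 + H(-14, -13 - 1*19) = -4324 - (-13 - 1*19)/6 = -4324 - (-13 - 19)/6 = -4324 - ⅙*(-32) = -4324 + 16/3 = -12956/3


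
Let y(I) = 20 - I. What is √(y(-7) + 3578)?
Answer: √3605 ≈ 60.042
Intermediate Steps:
√(y(-7) + 3578) = √((20 - 1*(-7)) + 3578) = √((20 + 7) + 3578) = √(27 + 3578) = √3605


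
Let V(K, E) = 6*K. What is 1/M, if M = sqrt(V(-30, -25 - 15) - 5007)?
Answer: -I*sqrt(5187)/5187 ≈ -0.013885*I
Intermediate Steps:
M = I*sqrt(5187) (M = sqrt(6*(-30) - 5007) = sqrt(-180 - 5007) = sqrt(-5187) = I*sqrt(5187) ≈ 72.021*I)
1/M = 1/(I*sqrt(5187)) = -I*sqrt(5187)/5187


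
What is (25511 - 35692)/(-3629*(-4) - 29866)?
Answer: 10181/15350 ≈ 0.66326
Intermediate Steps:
(25511 - 35692)/(-3629*(-4) - 29866) = -10181/(14516 - 29866) = -10181/(-15350) = -10181*(-1/15350) = 10181/15350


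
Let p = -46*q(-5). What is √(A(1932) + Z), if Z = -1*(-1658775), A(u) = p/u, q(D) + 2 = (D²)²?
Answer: √59715366/6 ≈ 1287.9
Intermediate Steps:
q(D) = -2 + D⁴ (q(D) = -2 + (D²)² = -2 + D⁴)
p = -28658 (p = -46*(-2 + (-5)⁴) = -46*(-2 + 625) = -46*623 = -28658)
A(u) = -28658/u
Z = 1658775
√(A(1932) + Z) = √(-28658/1932 + 1658775) = √(-28658*1/1932 + 1658775) = √(-89/6 + 1658775) = √(9952561/6) = √59715366/6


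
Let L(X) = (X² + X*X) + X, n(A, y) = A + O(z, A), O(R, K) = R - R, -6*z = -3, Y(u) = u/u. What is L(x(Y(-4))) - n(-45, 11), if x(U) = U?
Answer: 48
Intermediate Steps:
Y(u) = 1
z = ½ (z = -⅙*(-3) = ½ ≈ 0.50000)
O(R, K) = 0
n(A, y) = A (n(A, y) = A + 0 = A)
L(X) = X + 2*X² (L(X) = (X² + X²) + X = 2*X² + X = X + 2*X²)
L(x(Y(-4))) - n(-45, 11) = 1*(1 + 2*1) - 1*(-45) = 1*(1 + 2) + 45 = 1*3 + 45 = 3 + 45 = 48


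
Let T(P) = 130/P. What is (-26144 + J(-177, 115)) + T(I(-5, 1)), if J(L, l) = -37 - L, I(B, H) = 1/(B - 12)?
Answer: -28214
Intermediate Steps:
I(B, H) = 1/(-12 + B)
(-26144 + J(-177, 115)) + T(I(-5, 1)) = (-26144 + (-37 - 1*(-177))) + 130/(1/(-12 - 5)) = (-26144 + (-37 + 177)) + 130/(1/(-17)) = (-26144 + 140) + 130/(-1/17) = -26004 + 130*(-17) = -26004 - 2210 = -28214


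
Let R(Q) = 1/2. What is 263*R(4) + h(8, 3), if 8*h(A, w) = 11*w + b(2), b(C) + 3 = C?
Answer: 271/2 ≈ 135.50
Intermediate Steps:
R(Q) = ½
b(C) = -3 + C
h(A, w) = -⅛ + 11*w/8 (h(A, w) = (11*w + (-3 + 2))/8 = (11*w - 1)/8 = (-1 + 11*w)/8 = -⅛ + 11*w/8)
263*R(4) + h(8, 3) = 263*(½) + (-⅛ + (11/8)*3) = 263/2 + (-⅛ + 33/8) = 263/2 + 4 = 271/2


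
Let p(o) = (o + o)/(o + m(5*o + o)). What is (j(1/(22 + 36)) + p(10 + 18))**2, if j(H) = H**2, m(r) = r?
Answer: 45360225/554508304 ≈ 0.081803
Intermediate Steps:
p(o) = 2/7 (p(o) = (o + o)/(o + (5*o + o)) = (2*o)/(o + 6*o) = (2*o)/((7*o)) = (2*o)*(1/(7*o)) = 2/7)
(j(1/(22 + 36)) + p(10 + 18))**2 = ((1/(22 + 36))**2 + 2/7)**2 = ((1/58)**2 + 2/7)**2 = (1/3364 + 2/7)**2 = (6735/23548)**2 = 45360225/554508304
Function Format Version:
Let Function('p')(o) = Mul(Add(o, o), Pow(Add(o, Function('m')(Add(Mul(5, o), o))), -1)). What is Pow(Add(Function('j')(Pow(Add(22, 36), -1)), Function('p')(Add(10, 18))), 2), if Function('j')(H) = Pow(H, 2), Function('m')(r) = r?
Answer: Rational(45360225, 554508304) ≈ 0.081803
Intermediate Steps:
Function('p')(o) = Rational(2, 7) (Function('p')(o) = Mul(Add(o, o), Pow(Add(o, Add(Mul(5, o), o)), -1)) = Mul(Mul(2, o), Pow(Add(o, Mul(6, o)), -1)) = Mul(Mul(2, o), Pow(Mul(7, o), -1)) = Mul(Mul(2, o), Mul(Rational(1, 7), Pow(o, -1))) = Rational(2, 7))
Pow(Add(Function('j')(Pow(Add(22, 36), -1)), Function('p')(Add(10, 18))), 2) = Pow(Add(Pow(Pow(Add(22, 36), -1), 2), Rational(2, 7)), 2) = Pow(Add(Pow(Pow(58, -1), 2), Rational(2, 7)), 2) = Pow(Add(Pow(Rational(1, 58), 2), Rational(2, 7)), 2) = Pow(Add(Rational(1, 3364), Rational(2, 7)), 2) = Pow(Rational(6735, 23548), 2) = Rational(45360225, 554508304)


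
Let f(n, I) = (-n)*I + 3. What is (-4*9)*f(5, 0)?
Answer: -108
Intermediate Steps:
f(n, I) = 3 - I*n (f(n, I) = -I*n + 3 = 3 - I*n)
(-4*9)*f(5, 0) = (-4*9)*(3 - 1*0*5) = -36*(3 + 0) = -36*3 = -108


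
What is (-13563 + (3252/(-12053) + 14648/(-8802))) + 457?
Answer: -695313674042/53045253 ≈ -13108.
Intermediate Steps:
(-13563 + (3252/(-12053) + 14648/(-8802))) + 457 = (-13563 + (3252*(-1/12053) + 14648*(-1/8802))) + 457 = (-13563 + (-3252/12053 - 7324/4401)) + 457 = (-13563 - 102588224/53045253) + 457 = -719555354663/53045253 + 457 = -695313674042/53045253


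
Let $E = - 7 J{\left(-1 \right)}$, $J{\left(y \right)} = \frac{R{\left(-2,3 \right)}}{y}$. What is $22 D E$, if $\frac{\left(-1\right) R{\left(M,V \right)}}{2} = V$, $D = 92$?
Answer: $-85008$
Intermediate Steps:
$R{\left(M,V \right)} = - 2 V$
$J{\left(y \right)} = - \frac{6}{y}$ ($J{\left(y \right)} = \frac{\left(-2\right) 3}{y} = - \frac{6}{y}$)
$E = -42$ ($E = - 7 \left(- \frac{6}{-1}\right) = - 7 \left(\left(-6\right) \left(-1\right)\right) = \left(-7\right) 6 = -42$)
$22 D E = 22 \cdot 92 \left(-42\right) = 2024 \left(-42\right) = -85008$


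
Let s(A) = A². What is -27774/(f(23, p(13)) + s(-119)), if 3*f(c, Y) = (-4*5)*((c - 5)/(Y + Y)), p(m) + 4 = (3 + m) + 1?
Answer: -361062/184033 ≈ -1.9619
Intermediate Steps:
p(m) = m (p(m) = -4 + ((3 + m) + 1) = -4 + (4 + m) = m)
f(c, Y) = -10*(-5 + c)/(3*Y) (f(c, Y) = ((-4*5)*((c - 5)/(Y + Y)))/3 = (-20*(-5 + c)/(2*Y))/3 = (-20*(-5 + c)*1/(2*Y))/3 = (-10*(-5 + c)/Y)/3 = -10*(-5 + c)/(3*Y))
-27774/(f(23, p(13)) + s(-119)) = -27774/((10/3)*(5 - 1*23)/13 + (-119)²) = -27774/((10/3)*(1/13)*(5 - 23) + 14161) = -27774/((10/3)*(1/13)*(-18) + 14161) = -27774/(-60/13 + 14161) = -27774/184033/13 = -27774*13/184033 = -361062/184033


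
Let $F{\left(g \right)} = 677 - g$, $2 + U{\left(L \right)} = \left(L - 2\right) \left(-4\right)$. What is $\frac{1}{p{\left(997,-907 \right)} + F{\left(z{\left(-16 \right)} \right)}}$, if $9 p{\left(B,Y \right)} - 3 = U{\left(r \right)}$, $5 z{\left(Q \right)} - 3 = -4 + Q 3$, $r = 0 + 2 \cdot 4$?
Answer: $\frac{45}{30791} \approx 0.0014615$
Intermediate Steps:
$r = 8$ ($r = 0 + 8 = 8$)
$U{\left(L \right)} = 6 - 4 L$ ($U{\left(L \right)} = -2 + \left(L - 2\right) \left(-4\right) = -2 + \left(-2 + L\right) \left(-4\right) = -2 - \left(-8 + 4 L\right) = 6 - 4 L$)
$z{\left(Q \right)} = - \frac{1}{5} + \frac{3 Q}{5}$ ($z{\left(Q \right)} = \frac{3}{5} + \frac{-4 + Q 3}{5} = \frac{3}{5} + \frac{-4 + 3 Q}{5} = \frac{3}{5} + \left(- \frac{4}{5} + \frac{3 Q}{5}\right) = - \frac{1}{5} + \frac{3 Q}{5}$)
$p{\left(B,Y \right)} = - \frac{23}{9}$ ($p{\left(B,Y \right)} = \frac{1}{3} + \frac{6 - 32}{9} = \frac{1}{3} + \frac{1}{9} \left(-26\right) = \frac{1}{3} - \frac{26}{9} = - \frac{23}{9}$)
$\frac{1}{p{\left(997,-907 \right)} + F{\left(z{\left(-16 \right)} \right)}} = \frac{1}{- \frac{23}{9} + \left(677 - \left(- \frac{1}{5} + \frac{3}{5} \left(-16\right)\right)\right)} = \frac{1}{- \frac{23}{9} + \left(677 - \left(- \frac{1}{5} - \frac{48}{5}\right)\right)} = \frac{1}{- \frac{23}{9} + \left(677 - - \frac{49}{5}\right)} = \frac{1}{- \frac{23}{9} + \left(677 + \frac{49}{5}\right)} = \frac{1}{- \frac{23}{9} + \frac{3434}{5}} = \frac{1}{\frac{30791}{45}} = \frac{45}{30791}$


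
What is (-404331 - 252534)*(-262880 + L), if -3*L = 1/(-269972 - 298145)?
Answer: 8918232037446495/51647 ≈ 1.7268e+11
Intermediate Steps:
L = 1/1704351 (L = -1/(3*(-269972 - 298145)) = -⅓/(-568117) = -⅓*(-1/568117) = 1/1704351 ≈ 5.8673e-7)
(-404331 - 252534)*(-262880 + L) = (-404331 - 252534)*(-262880 + 1/1704351) = -656865*(-448039790879/1704351) = 8918232037446495/51647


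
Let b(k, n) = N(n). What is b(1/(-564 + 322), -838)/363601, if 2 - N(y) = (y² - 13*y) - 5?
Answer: -713131/363601 ≈ -1.9613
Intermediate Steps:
N(y) = 7 - y² + 13*y (N(y) = 2 - ((y² - 13*y) - 5) = 2 - (-5 + y² - 13*y) = 2 + (5 - y² + 13*y) = 7 - y² + 13*y)
b(k, n) = 7 - n² + 13*n
b(1/(-564 + 322), -838)/363601 = (7 - 1*(-838)² + 13*(-838))/363601 = (7 - 1*702244 - 10894)*(1/363601) = (7 - 702244 - 10894)*(1/363601) = -713131*1/363601 = -713131/363601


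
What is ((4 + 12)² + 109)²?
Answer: 133225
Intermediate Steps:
((4 + 12)² + 109)² = (16² + 109)² = (256 + 109)² = 365² = 133225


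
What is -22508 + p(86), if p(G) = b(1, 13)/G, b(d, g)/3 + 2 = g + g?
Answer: -967808/43 ≈ -22507.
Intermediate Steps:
b(d, g) = -6 + 6*g (b(d, g) = -6 + 3*(g + g) = -6 + 3*(2*g) = -6 + 6*g)
p(G) = 72/G (p(G) = (-6 + 6*13)/G = (-6 + 78)/G = 72/G)
-22508 + p(86) = -22508 + 72/86 = -22508 + 72*(1/86) = -22508 + 36/43 = -967808/43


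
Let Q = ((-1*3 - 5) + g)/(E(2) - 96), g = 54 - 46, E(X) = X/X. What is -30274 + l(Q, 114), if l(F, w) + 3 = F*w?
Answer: -30277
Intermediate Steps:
E(X) = 1
g = 8
Q = 0 (Q = ((-1*3 - 5) + 8)/(1 - 96) = ((-3 - 5) + 8)/(-95) = (-8 + 8)*(-1/95) = 0*(-1/95) = 0)
l(F, w) = -3 + F*w
-30274 + l(Q, 114) = -30274 + (-3 + 0*114) = -30274 + (-3 + 0) = -30274 - 3 = -30277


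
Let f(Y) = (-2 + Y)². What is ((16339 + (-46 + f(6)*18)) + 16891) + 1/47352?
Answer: 1584966145/47352 ≈ 33472.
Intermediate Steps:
((16339 + (-46 + f(6)*18)) + 16891) + 1/47352 = ((16339 + (-46 + (-2 + 6)²*18)) + 16891) + 1/47352 = ((16339 + (-46 + 4²*18)) + 16891) + 1/47352 = ((16339 + (-46 + 16*18)) + 16891) + 1/47352 = ((16339 + (-46 + 288)) + 16891) + 1/47352 = ((16339 + 242) + 16891) + 1/47352 = (16581 + 16891) + 1/47352 = 33472 + 1/47352 = 1584966145/47352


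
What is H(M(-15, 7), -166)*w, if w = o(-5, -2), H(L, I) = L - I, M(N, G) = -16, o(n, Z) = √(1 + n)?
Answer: 300*I ≈ 300.0*I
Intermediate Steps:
w = 2*I (w = √(1 - 5) = √(-4) = 2*I ≈ 2.0*I)
H(M(-15, 7), -166)*w = (-16 - 1*(-166))*(2*I) = (-16 + 166)*(2*I) = 150*(2*I) = 300*I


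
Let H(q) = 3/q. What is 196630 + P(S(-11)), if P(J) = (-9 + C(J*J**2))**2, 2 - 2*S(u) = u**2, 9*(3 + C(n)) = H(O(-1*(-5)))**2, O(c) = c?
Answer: 122983151/625 ≈ 1.9677e+5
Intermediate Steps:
C(n) = -74/25 (C(n) = -3 + (3/((-1*(-5))))**2/9 = -3 + (3/5)**2/9 = -3 + (1/9)*(9/25) = -3 + 1/25 = -74/25)
S(u) = 1 - u**2/2
P(J) = 89401/625 (P(J) = (-9 - 74/25)**2 = (-299/25)**2 = 89401/625)
196630 + P(S(-11)) = 196630 + 89401/625 = 122983151/625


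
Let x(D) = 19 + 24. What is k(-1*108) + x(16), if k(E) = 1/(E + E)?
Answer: 9287/216 ≈ 42.995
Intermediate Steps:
x(D) = 43
k(E) = 1/(2*E)
k(-1*108) + x(16) = 1/(2*((-1*108))) + 43 = (½)/(-108) + 43 = (½)*(-1/108) + 43 = -1/216 + 43 = 9287/216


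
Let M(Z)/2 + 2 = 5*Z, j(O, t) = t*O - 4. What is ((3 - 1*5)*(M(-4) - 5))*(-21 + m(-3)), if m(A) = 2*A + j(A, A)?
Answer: -2156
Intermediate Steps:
j(O, t) = -4 + O*t (j(O, t) = O*t - 4 = -4 + O*t)
M(Z) = -4 + 10*Z (M(Z) = -4 + 2*(5*Z) = -4 + 10*Z)
m(A) = -4 + A² + 2*A (m(A) = 2*A + (-4 + A*A) = 2*A + (-4 + A²) = -4 + A² + 2*A)
((3 - 1*5)*(M(-4) - 5))*(-21 + m(-3)) = ((3 - 1*5)*((-4 + 10*(-4)) - 5))*(-21 + (-4 + (-3)² + 2*(-3))) = ((3 - 5)*((-4 - 40) - 5))*(-21 + (-4 + 9 - 6)) = (-2*(-44 - 5))*(-21 - 1) = -2*(-49)*(-22) = 98*(-22) = -2156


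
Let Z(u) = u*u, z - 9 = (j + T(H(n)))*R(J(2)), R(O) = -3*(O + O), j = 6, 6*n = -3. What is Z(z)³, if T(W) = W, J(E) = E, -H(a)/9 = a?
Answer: 2565164201769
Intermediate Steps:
n = -½ (n = (⅙)*(-3) = -½ ≈ -0.50000)
H(a) = -9*a
R(O) = -6*O
z = -117 (z = 9 + (6 - 9*(-½))*(-6*2) = 9 + (6 + 9/2)*(-12) = 9 + (21/2)*(-12) = 9 - 126 = -117)
Z(u) = u²
Z(z)³ = ((-117)²)³ = 13689³ = 2565164201769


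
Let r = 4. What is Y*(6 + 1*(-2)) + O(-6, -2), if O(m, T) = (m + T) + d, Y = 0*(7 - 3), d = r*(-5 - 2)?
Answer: -36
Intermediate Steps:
d = -28 (d = 4*(-5 - 2) = 4*(-7) = -28)
Y = 0 (Y = 0*4 = 0)
O(m, T) = -28 + T + m (O(m, T) = (m + T) - 28 = (T + m) - 28 = -28 + T + m)
Y*(6 + 1*(-2)) + O(-6, -2) = 0*(6 + 1*(-2)) + (-28 - 2 - 6) = 0*(6 - 2) - 36 = 0*4 - 36 = 0 - 36 = -36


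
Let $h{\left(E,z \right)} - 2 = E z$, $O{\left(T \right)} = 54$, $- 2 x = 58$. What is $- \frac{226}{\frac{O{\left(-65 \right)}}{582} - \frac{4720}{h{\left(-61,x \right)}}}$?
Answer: $\frac{38823862}{441901} \approx 87.856$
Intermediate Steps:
$x = -29$ ($x = \left(- \frac{1}{2}\right) 58 = -29$)
$h{\left(E,z \right)} = 2 + E z$
$- \frac{226}{\frac{O{\left(-65 \right)}}{582} - \frac{4720}{h{\left(-61,x \right)}}} = - \frac{226}{\frac{54}{582} - \frac{4720}{2 - -1769}} = - \frac{226}{54 \cdot \frac{1}{582} - \frac{4720}{2 + 1769}} = - \frac{226}{\frac{9}{97} - \frac{4720}{1771}} = - \frac{226}{- \frac{441901}{171787}} = \left(-226\right) \left(- \frac{171787}{441901}\right) = \frac{38823862}{441901}$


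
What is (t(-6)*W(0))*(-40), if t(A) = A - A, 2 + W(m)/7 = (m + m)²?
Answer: 0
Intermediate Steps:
W(m) = -14 + 28*m² (W(m) = -14 + 7*(m + m)² = -14 + 7*(2*m)² = -14 + 7*(4*m²) = -14 + 28*m²)
t(A) = 0
(t(-6)*W(0))*(-40) = (0*(-14 + 28*0²))*(-40) = (0*(-14 + 28*0))*(-40) = (0*(-14 + 0))*(-40) = (0*(-14))*(-40) = 0*(-40) = 0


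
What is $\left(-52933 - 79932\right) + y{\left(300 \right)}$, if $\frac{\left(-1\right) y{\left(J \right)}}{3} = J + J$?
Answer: $-134665$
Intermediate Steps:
$y{\left(J \right)} = - 6 J$ ($y{\left(J \right)} = - 3 \left(J + J\right) = - 3 \cdot 2 J = - 6 J$)
$\left(-52933 - 79932\right) + y{\left(300 \right)} = \left(-52933 - 79932\right) - 1800 = -132865 - 1800 = -134665$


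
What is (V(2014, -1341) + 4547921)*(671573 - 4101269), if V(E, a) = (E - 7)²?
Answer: -29412970005120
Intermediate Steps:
V(E, a) = (-7 + E)²
(V(2014, -1341) + 4547921)*(671573 - 4101269) = ((-7 + 2014)² + 4547921)*(671573 - 4101269) = (2007² + 4547921)*(-3429696) = (4028049 + 4547921)*(-3429696) = 8575970*(-3429696) = -29412970005120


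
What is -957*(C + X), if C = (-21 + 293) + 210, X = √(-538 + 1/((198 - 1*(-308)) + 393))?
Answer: -461274 - 33*I*√434811239/31 ≈ -4.6127e+5 - 22197.0*I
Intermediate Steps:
X = I*√434811239/899 (X = √(-538 + 1/((198 + 308) + 393)) = √(-538 + 1/(506 + 393)) = √(-538 + 1/899) = √(-483661/899) = I*√434811239/899 ≈ 23.195*I)
C = 482 (C = 272 + 210 = 482)
-957*(C + X) = -957*(482 + I*√434811239/899) = -461274 - 33*I*√434811239/31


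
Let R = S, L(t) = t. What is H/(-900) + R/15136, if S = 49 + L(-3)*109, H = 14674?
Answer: -27794483/1702800 ≈ -16.323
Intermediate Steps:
S = -278 (S = 49 - 3*109 = 49 - 327 = -278)
R = -278
H/(-900) + R/15136 = 14674/(-900) - 278/15136 = 14674*(-1/900) - 278*1/15136 = -7337/450 - 139/7568 = -27794483/1702800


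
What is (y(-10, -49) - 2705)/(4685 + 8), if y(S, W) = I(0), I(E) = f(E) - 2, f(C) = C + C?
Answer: -2707/4693 ≈ -0.57682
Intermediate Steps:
f(C) = 2*C
I(E) = -2 + 2*E (I(E) = 2*E - 2 = -2 + 2*E)
y(S, W) = -2 (y(S, W) = -2 + 2*0 = -2 + 0 = -2)
(y(-10, -49) - 2705)/(4685 + 8) = (-2 - 2705)/(4685 + 8) = -2707/4693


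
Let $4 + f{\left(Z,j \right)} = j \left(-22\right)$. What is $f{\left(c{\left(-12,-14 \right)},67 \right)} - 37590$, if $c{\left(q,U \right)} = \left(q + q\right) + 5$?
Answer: $-39068$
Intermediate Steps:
$c{\left(q,U \right)} = 5 + 2 q$ ($c{\left(q,U \right)} = 2 q + 5 = 5 + 2 q$)
$f{\left(Z,j \right)} = -4 - 22 j$ ($f{\left(Z,j \right)} = -4 + j \left(-22\right) = -4 - 22 j$)
$f{\left(c{\left(-12,-14 \right)},67 \right)} - 37590 = \left(-4 - 1474\right) - 37590 = -1478 - 37590 = -39068$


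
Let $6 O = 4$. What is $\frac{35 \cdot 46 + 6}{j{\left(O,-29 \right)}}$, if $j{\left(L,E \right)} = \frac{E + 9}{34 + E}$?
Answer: $-404$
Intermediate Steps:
$O = \frac{2}{3}$ ($O = \frac{1}{6} \cdot 4 = \frac{2}{3} \approx 0.66667$)
$j{\left(L,E \right)} = \frac{9 + E}{34 + E}$
$\frac{35 \cdot 46 + 6}{j{\left(O,-29 \right)}} = \frac{35 \cdot 46 + 6}{\frac{1}{34 - 29} \left(9 - 29\right)} = \frac{1610 + 6}{\frac{1}{5} \left(-20\right)} = \frac{1616}{\frac{1}{5} \left(-20\right)} = \frac{1616}{-4} = 1616 \left(- \frac{1}{4}\right) = -404$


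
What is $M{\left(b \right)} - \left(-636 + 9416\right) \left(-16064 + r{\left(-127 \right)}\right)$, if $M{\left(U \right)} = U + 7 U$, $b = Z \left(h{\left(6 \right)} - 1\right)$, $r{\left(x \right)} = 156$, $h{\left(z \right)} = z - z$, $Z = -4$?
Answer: $139672272$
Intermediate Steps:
$h{\left(z \right)} = 0$
$b = 4$ ($b = - 4 \left(0 - 1\right) = \left(-4\right) \left(-1\right) = 4$)
$M{\left(U \right)} = 8 U$
$M{\left(b \right)} - \left(-636 + 9416\right) \left(-16064 + r{\left(-127 \right)}\right) = 8 \cdot 4 - \left(-636 + 9416\right) \left(-16064 + 156\right) = 32 - 8780 \left(-15908\right) = 32 - -139672240 = 32 + 139672240 = 139672272$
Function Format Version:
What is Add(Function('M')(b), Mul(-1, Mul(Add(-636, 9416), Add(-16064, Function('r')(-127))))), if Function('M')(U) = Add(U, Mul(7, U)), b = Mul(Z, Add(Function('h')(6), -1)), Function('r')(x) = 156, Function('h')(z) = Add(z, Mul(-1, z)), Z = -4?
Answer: 139672272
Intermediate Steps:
Function('h')(z) = 0
b = 4 (b = Mul(-4, Add(0, -1)) = Mul(-4, -1) = 4)
Function('M')(U) = Mul(8, U)
Add(Function('M')(b), Mul(-1, Mul(Add(-636, 9416), Add(-16064, Function('r')(-127))))) = Add(Mul(8, 4), Mul(-1, Mul(Add(-636, 9416), Add(-16064, 156)))) = Add(32, Mul(-1, Mul(8780, -15908))) = Add(32, Mul(-1, -139672240)) = Add(32, 139672240) = 139672272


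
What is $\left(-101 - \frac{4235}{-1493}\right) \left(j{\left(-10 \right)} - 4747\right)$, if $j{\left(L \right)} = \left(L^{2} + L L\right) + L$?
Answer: $\frac{667864806}{1493} \approx 4.4733 \cdot 10^{5}$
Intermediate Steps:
$j{\left(L \right)} = L + 2 L^{2}$ ($j{\left(L \right)} = \left(L^{2} + L^{2}\right) + L = 2 L^{2} + L = L + 2 L^{2}$)
$\left(-101 - \frac{4235}{-1493}\right) \left(j{\left(-10 \right)} - 4747\right) = \left(-101 - \frac{4235}{-1493}\right) \left(- 10 \left(1 + 2 \left(-10\right)\right) - 4747\right) = \left(-101 - - \frac{4235}{1493}\right) \left(- 10 \left(1 - 20\right) - 4747\right) = \left(-101 + \frac{4235}{1493}\right) \left(\left(-10\right) \left(-19\right) - 4747\right) = - \frac{146558 \left(190 - 4747\right)}{1493} = \left(- \frac{146558}{1493}\right) \left(-4557\right) = \frac{667864806}{1493}$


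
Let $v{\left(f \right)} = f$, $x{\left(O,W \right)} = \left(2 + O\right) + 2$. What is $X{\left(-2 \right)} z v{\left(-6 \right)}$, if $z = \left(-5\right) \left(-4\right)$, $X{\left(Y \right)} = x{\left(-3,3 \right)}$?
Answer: $-120$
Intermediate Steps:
$x{\left(O,W \right)} = 4 + O$
$X{\left(Y \right)} = 1$ ($X{\left(Y \right)} = 4 - 3 = 1$)
$z = 20$
$X{\left(-2 \right)} z v{\left(-6 \right)} = 1 \cdot 20 \left(-6\right) = 20 \left(-6\right) = -120$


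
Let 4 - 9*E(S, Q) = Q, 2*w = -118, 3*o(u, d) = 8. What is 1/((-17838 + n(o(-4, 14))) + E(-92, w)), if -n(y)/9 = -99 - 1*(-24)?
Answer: -1/17156 ≈ -5.8289e-5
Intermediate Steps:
o(u, d) = 8/3 (o(u, d) = (⅓)*8 = 8/3)
w = -59 (w = (½)*(-118) = -59)
E(S, Q) = 4/9 - Q/9
n(y) = 675 (n(y) = -9*(-99 - 1*(-24)) = -9*(-99 + 24) = -9*(-75) = 675)
1/((-17838 + n(o(-4, 14))) + E(-92, w)) = 1/((-17838 + 675) + (4/9 - ⅑*(-59))) = 1/(-17163 + (4/9 + 59/9)) = 1/(-17163 + 7) = 1/(-17156) = -1/17156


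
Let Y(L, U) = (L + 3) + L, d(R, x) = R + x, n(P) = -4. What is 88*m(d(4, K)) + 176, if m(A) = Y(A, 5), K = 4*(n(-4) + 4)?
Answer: 1144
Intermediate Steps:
K = 0 (K = 4*(-4 + 4) = 4*0 = 0)
Y(L, U) = 3 + 2*L (Y(L, U) = (3 + L) + L = 3 + 2*L)
m(A) = 3 + 2*A
88*m(d(4, K)) + 176 = 88*(3 + 2*(4 + 0)) + 176 = 88*(3 + 2*4) + 176 = 88*(3 + 8) + 176 = 88*11 + 176 = 968 + 176 = 1144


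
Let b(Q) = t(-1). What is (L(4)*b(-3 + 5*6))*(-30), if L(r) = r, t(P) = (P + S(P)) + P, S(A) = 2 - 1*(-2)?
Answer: -240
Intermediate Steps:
S(A) = 4 (S(A) = 2 + 2 = 4)
t(P) = 4 + 2*P (t(P) = (P + 4) + P = (4 + P) + P = 4 + 2*P)
b(Q) = 2 (b(Q) = 4 + 2*(-1) = 4 - 2 = 2)
(L(4)*b(-3 + 5*6))*(-30) = (4*2)*(-30) = 8*(-30) = -240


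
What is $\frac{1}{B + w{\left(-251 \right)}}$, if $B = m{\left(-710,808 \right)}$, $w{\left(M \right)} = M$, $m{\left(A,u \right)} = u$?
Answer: $\frac{1}{557} \approx 0.0017953$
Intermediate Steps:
$B = 808$
$\frac{1}{B + w{\left(-251 \right)}} = \frac{1}{808 - 251} = \frac{1}{557}$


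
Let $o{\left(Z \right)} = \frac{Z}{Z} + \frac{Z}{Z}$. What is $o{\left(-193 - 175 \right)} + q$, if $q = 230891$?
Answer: $230893$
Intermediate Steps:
$o{\left(Z \right)} = 2$ ($o{\left(Z \right)} = 1 + 1 = 2$)
$o{\left(-193 - 175 \right)} + q = 2 + 230891 = 230893$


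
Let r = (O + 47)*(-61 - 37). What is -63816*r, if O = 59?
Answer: 662920608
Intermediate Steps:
r = -10388 (r = (59 + 47)*(-61 - 37) = 106*(-98) = -10388)
-63816*r = -63816*(-10388) = 662920608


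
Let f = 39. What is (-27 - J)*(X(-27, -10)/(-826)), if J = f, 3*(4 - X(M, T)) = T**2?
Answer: -968/413 ≈ -2.3438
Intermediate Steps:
X(M, T) = 4 - T**2/3
J = 39
(-27 - J)*(X(-27, -10)/(-826)) = (-27 - 1*39)*((4 - 1/3*(-10)**2)/(-826)) = (-27 - 39)*((4 - 1/3*100)*(-1/826)) = -66*(4 - 100/3)*(-1)/826 = -(-1936)*(-1)/826 = -66*44/1239 = -968/413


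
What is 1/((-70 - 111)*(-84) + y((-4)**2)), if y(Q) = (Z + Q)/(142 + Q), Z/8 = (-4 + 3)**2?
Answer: 79/1201128 ≈ 6.5772e-5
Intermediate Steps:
Z = 8 (Z = 8*(-4 + 3)**2 = 8*(-1)**2 = 8*1 = 8)
y(Q) = (8 + Q)/(142 + Q)
1/((-70 - 111)*(-84) + y((-4)**2)) = 1/((-70 - 111)*(-84) + (8 + (-4)**2)/(142 + (-4)**2)) = 1/(-181*(-84) + (8 + 16)/(142 + 16)) = 1/(15204 + 24/158) = 1/(15204 + (1/158)*24) = 1/(15204 + 12/79) = 1/(1201128/79) = 79/1201128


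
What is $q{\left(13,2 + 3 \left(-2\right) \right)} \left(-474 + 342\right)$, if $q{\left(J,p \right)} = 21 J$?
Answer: $-36036$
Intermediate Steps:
$q{\left(13,2 + 3 \left(-2\right) \right)} \left(-474 + 342\right) = 21 \cdot 13 \left(-474 + 342\right) = 273 \left(-132\right) = -36036$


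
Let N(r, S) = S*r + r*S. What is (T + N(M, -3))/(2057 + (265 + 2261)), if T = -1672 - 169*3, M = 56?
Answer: -2515/4583 ≈ -0.54877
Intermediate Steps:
T = -2179 (T = -1672 - 507 = -2179)
N(r, S) = 2*S*r (N(r, S) = S*r + S*r = 2*S*r)
(T + N(M, -3))/(2057 + (265 + 2261)) = (-2179 + 2*(-3)*56)/(2057 + (265 + 2261)) = (-2179 - 336)/(2057 + 2526) = -2515/4583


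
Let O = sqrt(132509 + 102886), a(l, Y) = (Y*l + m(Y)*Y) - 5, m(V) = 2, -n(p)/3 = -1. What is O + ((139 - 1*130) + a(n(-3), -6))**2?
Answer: 676 + 3*sqrt(26155) ≈ 1161.2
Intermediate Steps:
n(p) = 3 (n(p) = -3*(-1) = 3)
a(l, Y) = -5 + 2*Y + Y*l (a(l, Y) = (Y*l + 2*Y) - 5 = (2*Y + Y*l) - 5 = -5 + 2*Y + Y*l)
O = 3*sqrt(26155) (O = sqrt(235395) = 3*sqrt(26155) ≈ 485.18)
O + ((139 - 1*130) + a(n(-3), -6))**2 = 3*sqrt(26155) + ((139 - 1*130) + (-5 + 2*(-6) - 6*3))**2 = 3*sqrt(26155) + ((139 - 130) + (-5 - 12 - 18))**2 = 3*sqrt(26155) + (9 - 35)**2 = 3*sqrt(26155) + (-26)**2 = 3*sqrt(26155) + 676 = 676 + 3*sqrt(26155)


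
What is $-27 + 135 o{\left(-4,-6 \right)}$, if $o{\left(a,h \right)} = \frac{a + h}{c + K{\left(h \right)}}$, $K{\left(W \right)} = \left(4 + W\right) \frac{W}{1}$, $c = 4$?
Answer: $- \frac{891}{8} \approx -111.38$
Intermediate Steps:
$K{\left(W \right)} = W \left(4 + W\right)$ ($K{\left(W \right)} = \left(4 + W\right) W 1 = \left(4 + W\right) W = W \left(4 + W\right)$)
$o{\left(a,h \right)} = \frac{a + h}{4 + h \left(4 + h\right)}$
$-27 + 135 o{\left(-4,-6 \right)} = -27 + 135 \frac{-4 - 6}{4 - 6 \left(4 - 6\right)} = -27 + 135 \frac{1}{4 - -12} \left(-10\right) = -27 + 135 \frac{1}{4 + 12} \left(-10\right) = -27 + 135 \cdot \frac{1}{16} \left(-10\right) = -27 + 135 \left(- \frac{5}{8}\right) = -27 - \frac{675}{8} = - \frac{891}{8}$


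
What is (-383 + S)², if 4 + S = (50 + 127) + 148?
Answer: 3844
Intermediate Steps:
S = 321 (S = -4 + ((50 + 127) + 148) = -4 + (177 + 148) = -4 + 325 = 321)
(-383 + S)² = (-383 + 321)² = (-62)² = 3844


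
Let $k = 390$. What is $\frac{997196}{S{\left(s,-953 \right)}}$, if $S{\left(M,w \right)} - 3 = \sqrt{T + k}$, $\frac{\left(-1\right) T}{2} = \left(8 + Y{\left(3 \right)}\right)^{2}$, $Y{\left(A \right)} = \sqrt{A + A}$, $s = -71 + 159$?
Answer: $\frac{997196}{3 + \sqrt{390 - 2 \left(8 + \sqrt{6}\right)^{2}}} \approx 61937.0$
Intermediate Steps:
$s = 88$
$Y{\left(A \right)} = \sqrt{2} \sqrt{A}$ ($Y{\left(A \right)} = \sqrt{2 A} = \sqrt{2} \sqrt{A}$)
$T = - 2 \left(8 + \sqrt{6}\right)^{2}$ ($T = - 2 \left(8 + \sqrt{2} \sqrt{3}\right)^{2} = - 2 \left(8 + \sqrt{6}\right)^{2} \approx -218.38$)
$S{\left(M,w \right)} = 3 + \sqrt{250 - 32 \sqrt{6}}$ ($S{\left(M,w \right)} = 3 + \sqrt{\left(-140 - 32 \sqrt{6}\right) + 390} = 3 + \sqrt{250 - 32 \sqrt{6}}$)
$\frac{997196}{S{\left(s,-953 \right)}} = \frac{997196}{3 + \sqrt{250 - 32 \sqrt{6}}}$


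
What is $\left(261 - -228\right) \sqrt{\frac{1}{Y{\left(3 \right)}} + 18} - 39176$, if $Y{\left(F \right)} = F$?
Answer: $-39176 + 163 \sqrt{165} \approx -37082.0$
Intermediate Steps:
$\left(261 - -228\right) \sqrt{\frac{1}{Y{\left(3 \right)}} + 18} - 39176 = \left(261 - -228\right) \sqrt{\frac{1}{3} + 18} - 39176 = \left(261 + 228\right) \sqrt{\frac{1}{3} + 18} - 39176 = 489 \sqrt{\frac{55}{3}} - 39176 = 489 \frac{\sqrt{165}}{3} - 39176 = 163 \sqrt{165} - 39176 = -39176 + 163 \sqrt{165}$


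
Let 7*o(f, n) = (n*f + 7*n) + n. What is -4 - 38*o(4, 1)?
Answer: -484/7 ≈ -69.143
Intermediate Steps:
o(f, n) = 8*n/7 + f*n/7 (o(f, n) = ((n*f + 7*n) + n)/7 = ((f*n + 7*n) + n)/7 = ((7*n + f*n) + n)/7 = (8*n + f*n)/7 = 8*n/7 + f*n/7)
-4 - 38*o(4, 1) = -4 - 38*(8 + 4)/7 = -4 - 38*12/7 = -4 - 456/7 = -484/7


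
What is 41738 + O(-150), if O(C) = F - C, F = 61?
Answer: 41949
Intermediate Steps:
O(C) = 61 - C
41738 + O(-150) = 41738 + (61 - 1*(-150)) = 41738 + (61 + 150) = 41738 + 211 = 41949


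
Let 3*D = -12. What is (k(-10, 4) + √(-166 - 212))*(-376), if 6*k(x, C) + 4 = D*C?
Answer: 3760/3 - 1128*I*√42 ≈ 1253.3 - 7310.3*I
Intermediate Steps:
D = -4 (D = (⅓)*(-12) = -4)
k(x, C) = -⅔ - 2*C/3 (k(x, C) = -⅔ + (-4*C)/6 = -⅔ - 2*C/3)
(k(-10, 4) + √(-166 - 212))*(-376) = ((-⅔ - ⅔*4) + √(-166 - 212))*(-376) = ((-⅔ - 8/3) + √(-378))*(-376) = (-10/3 + 3*I*√42)*(-376) = 3760/3 - 1128*I*√42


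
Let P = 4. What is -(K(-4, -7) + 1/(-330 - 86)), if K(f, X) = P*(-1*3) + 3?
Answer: 3745/416 ≈ 9.0024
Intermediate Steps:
K(f, X) = -9 (K(f, X) = 4*(-1*3) + 3 = 4*(-3) + 3 = -12 + 3 = -9)
-(K(-4, -7) + 1/(-330 - 86)) = -(-9 + 1/(-330 - 86)) = -(-9 + 1/(-416)) = -(-9 - 1/416) = -1*(-3745/416) = 3745/416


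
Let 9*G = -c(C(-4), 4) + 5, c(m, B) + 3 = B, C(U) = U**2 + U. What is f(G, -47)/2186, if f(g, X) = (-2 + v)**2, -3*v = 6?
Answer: 8/1093 ≈ 0.0073193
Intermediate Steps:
C(U) = U + U**2
v = -2 (v = -1/3*6 = -2)
c(m, B) = -3 + B
G = 4/9 (G = (-(-3 + 4) + 5)/9 = (-1*1 + 5)/9 = (-1 + 5)/9 = (1/9)*4 = 4/9 ≈ 0.44444)
f(g, X) = 16 (f(g, X) = (-2 - 2)**2 = (-4)**2 = 16)
f(G, -47)/2186 = 16/2186 = 16*(1/2186) = 8/1093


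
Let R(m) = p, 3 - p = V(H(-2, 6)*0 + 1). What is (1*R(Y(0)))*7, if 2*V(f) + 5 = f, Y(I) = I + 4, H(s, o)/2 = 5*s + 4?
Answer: 35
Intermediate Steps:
H(s, o) = 8 + 10*s (H(s, o) = 2*(5*s + 4) = 2*(4 + 5*s) = 8 + 10*s)
Y(I) = 4 + I
V(f) = -5/2 + f/2
p = 5 (p = 3 - (-5/2 + ((8 + 10*(-2))*0 + 1)/2) = 3 - (-5/2 + ((8 - 20)*0 + 1)/2) = 3 - (-5/2 + (-12*0 + 1)/2) = 3 - (-5/2 + (0 + 1)/2) = 3 - (-5/2 + (½)*1) = 3 - (-5/2 + ½) = 3 - 1*(-2) = 3 + 2 = 5)
R(m) = 5
(1*R(Y(0)))*7 = (1*5)*7 = 5*7 = 35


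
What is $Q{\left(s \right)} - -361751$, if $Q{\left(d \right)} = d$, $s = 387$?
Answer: $362138$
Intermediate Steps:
$Q{\left(s \right)} - -361751 = 387 - -361751 = 387 + 361751 = 362138$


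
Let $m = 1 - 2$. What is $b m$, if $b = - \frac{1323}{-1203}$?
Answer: $- \frac{441}{401} \approx -1.0998$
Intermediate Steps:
$m = -1$ ($m = 1 - 2 = -1$)
$b = \frac{441}{401}$ ($b = \left(-1323\right) \left(- \frac{1}{1203}\right) = \frac{441}{401} \approx 1.0998$)
$b m = \frac{441}{401} \left(-1\right) = - \frac{441}{401}$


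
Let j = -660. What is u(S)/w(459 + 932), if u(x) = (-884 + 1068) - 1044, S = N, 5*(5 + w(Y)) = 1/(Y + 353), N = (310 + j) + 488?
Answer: 7499200/43599 ≈ 172.00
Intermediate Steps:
N = 138 (N = (310 - 660) + 488 = -350 + 488 = 138)
w(Y) = -5 + 1/(5*(353 + Y)) (w(Y) = -5 + 1/(5*(Y + 353)) = -5 + 1/(5*(353 + Y)))
S = 138
u(x) = -860 (u(x) = 184 - 1044 = -860)
u(S)/w(459 + 932) = -860*5*(353 + (459 + 932))/(-8824 - 25*(459 + 932)) = -860*5*(353 + 1391)/(-8824 - 25*1391) = -860*8720/(-8824 - 34775) = -860/((⅕)*(1/1744)*(-43599)) = -860/(-43599/8720) = -860*(-8720/43599) = 7499200/43599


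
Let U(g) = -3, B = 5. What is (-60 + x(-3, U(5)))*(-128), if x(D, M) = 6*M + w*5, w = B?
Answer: 6784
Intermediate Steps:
w = 5
x(D, M) = 25 + 6*M (x(D, M) = 6*M + 5*5 = 6*M + 25 = 25 + 6*M)
(-60 + x(-3, U(5)))*(-128) = (-60 + (25 + 6*(-3)))*(-128) = (-60 + (25 - 18))*(-128) = (-60 + 7)*(-128) = -53*(-128) = 6784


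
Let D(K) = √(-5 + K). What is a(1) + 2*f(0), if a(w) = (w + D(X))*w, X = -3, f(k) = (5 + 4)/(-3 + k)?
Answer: -5 + 2*I*√2 ≈ -5.0 + 2.8284*I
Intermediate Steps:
f(k) = 9/(-3 + k)
a(w) = w*(w + 2*I*√2) (a(w) = (w + √(-5 - 3))*w = (w + √(-8))*w = (w + 2*I*√2)*w = w*(w + 2*I*√2))
a(1) + 2*f(0) = 1*(1 + 2*I*√2) + 2*(9/(-3 + 0)) = (1 + 2*I*√2) + 2*(9/(-3)) = (1 + 2*I*√2) + 2*(9*(-⅓)) = (1 + 2*I*√2) + 2*(-3) = (1 + 2*I*√2) - 6 = -5 + 2*I*√2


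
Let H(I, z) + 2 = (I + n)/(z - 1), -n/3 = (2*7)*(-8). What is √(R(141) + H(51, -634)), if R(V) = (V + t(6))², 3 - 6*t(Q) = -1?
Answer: √72823045870/1905 ≈ 141.66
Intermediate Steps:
n = 336 (n = -3*2*7*(-8) = -42*(-8) = -3*(-112) = 336)
t(Q) = ⅔ (t(Q) = ½ - ⅙*(-1) = ½ + ⅙ = ⅔)
R(V) = (⅔ + V)² (R(V) = (V + ⅔)² = (⅔ + V)²)
H(I, z) = -2 + (336 + I)/(-1 + z) (H(I, z) = -2 + (I + 336)/(z - 1) = -2 + (336 + I)/(-1 + z))
√(R(141) + H(51, -634)) = √((2 + 3*141)²/9 + (338 + 51 - 2*(-634))/(-1 - 634)) = √((2 + 423)²/9 + (338 + 51 + 1268)/(-635)) = √((⅑)*425² - 1/635*1657) = √((⅑)*180625 - 1657/635) = √(180625/9 - 1657/635) = √(114681962/5715) = √72823045870/1905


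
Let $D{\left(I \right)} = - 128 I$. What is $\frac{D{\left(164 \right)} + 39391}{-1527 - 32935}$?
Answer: $- \frac{18399}{34462} \approx -0.53389$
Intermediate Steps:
$\frac{D{\left(164 \right)} + 39391}{-1527 - 32935} = \frac{\left(-128\right) 164 + 39391}{-1527 - 32935} = \frac{-20992 + 39391}{-34462} = 18399 \left(- \frac{1}{34462}\right) = - \frac{18399}{34462}$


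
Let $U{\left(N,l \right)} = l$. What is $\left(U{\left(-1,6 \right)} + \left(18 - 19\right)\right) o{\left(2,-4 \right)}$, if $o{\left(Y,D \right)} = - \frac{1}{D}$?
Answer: $\frac{5}{4} \approx 1.25$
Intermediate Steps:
$\left(U{\left(-1,6 \right)} + \left(18 - 19\right)\right) o{\left(2,-4 \right)} = \left(6 + \left(18 - 19\right)\right) \left(- \frac{1}{-4}\right) = \left(6 + \left(18 - 19\right)\right) \left(\left(-1\right) \left(- \frac{1}{4}\right)\right) = \left(6 - 1\right) \frac{1}{4} = 5 \cdot \frac{1}{4} = \frac{5}{4}$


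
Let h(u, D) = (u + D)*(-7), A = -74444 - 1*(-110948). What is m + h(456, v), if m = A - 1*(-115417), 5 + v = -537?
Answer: 152523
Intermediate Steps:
v = -542 (v = -5 - 537 = -542)
A = 36504 (A = -74444 + 110948 = 36504)
h(u, D) = -7*D - 7*u (h(u, D) = (D + u)*(-7) = -7*D - 7*u)
m = 151921 (m = 36504 - 1*(-115417) = 36504 + 115417 = 151921)
m + h(456, v) = 151921 + (-7*(-542) - 7*456) = 151921 + (3794 - 3192) = 151921 + 602 = 152523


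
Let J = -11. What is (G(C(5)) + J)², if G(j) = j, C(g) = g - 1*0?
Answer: 36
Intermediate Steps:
C(g) = g (C(g) = g + 0 = g)
(G(C(5)) + J)² = (5 - 11)² = (-6)² = 36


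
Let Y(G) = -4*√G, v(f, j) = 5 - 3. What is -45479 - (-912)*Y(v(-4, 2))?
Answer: -45479 - 3648*√2 ≈ -50638.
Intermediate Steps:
v(f, j) = 2
-45479 - (-912)*Y(v(-4, 2)) = -45479 - (-912)*(-4*√2) = -45479 - 3648*√2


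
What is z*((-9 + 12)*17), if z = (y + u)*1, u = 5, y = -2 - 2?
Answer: 51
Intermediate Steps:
y = -4
z = 1 (z = (-4 + 5)*1 = 1*1 = 1)
z*((-9 + 12)*17) = 1*((-9 + 12)*17) = 1*(3*17) = 1*51 = 51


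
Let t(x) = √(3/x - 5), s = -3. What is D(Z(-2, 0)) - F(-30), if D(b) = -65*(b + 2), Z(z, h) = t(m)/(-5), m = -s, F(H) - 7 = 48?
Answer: -185 + 26*I ≈ -185.0 + 26.0*I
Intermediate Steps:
F(H) = 55 (F(H) = 7 + 48 = 55)
m = 3 (m = -1*(-3) = 3)
t(x) = √(-5 + 3/x)
Z(z, h) = -2*I/5 (Z(z, h) = √(-5 + 3/3)/(-5) = √(-5 + 3*(⅓))*(-⅕) = √(-5 + 1)*(-⅕) = √(-4)*(-⅕) = (2*I)*(-⅕) = -2*I/5)
D(b) = -130 - 65*b (D(b) = -65*(2 + b) = -130 - 65*b)
D(Z(-2, 0)) - F(-30) = (-130 - (-26)*I) - 1*55 = (-130 + 26*I) - 55 = -185 + 26*I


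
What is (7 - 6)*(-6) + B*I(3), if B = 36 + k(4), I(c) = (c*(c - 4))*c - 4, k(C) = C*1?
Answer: -526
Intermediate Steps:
k(C) = C
I(c) = -4 + c**2*(-4 + c) (I(c) = (c*(-4 + c))*c - 4 = c**2*(-4 + c) - 4 = -4 + c**2*(-4 + c))
B = 40 (B = 36 + 4 = 40)
(7 - 6)*(-6) + B*I(3) = (7 - 6)*(-6) + 40*(-4 + 3**3 - 4*3**2) = 1*(-6) + 40*(-4 + 27 - 4*9) = -6 + 40*(-4 + 27 - 36) = -6 + 40*(-13) = -6 - 520 = -526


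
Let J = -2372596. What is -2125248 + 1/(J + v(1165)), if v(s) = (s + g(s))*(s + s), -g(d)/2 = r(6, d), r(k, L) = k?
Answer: -667102595711/313894 ≈ -2.1252e+6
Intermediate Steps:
g(d) = -12 (g(d) = -2*6 = -12)
v(s) = 2*s*(-12 + s) (v(s) = (s - 12)*(s + s) = (-12 + s)*(2*s) = 2*s*(-12 + s))
-2125248 + 1/(J + v(1165)) = -2125248 + 1/(-2372596 + 2*1165*(-12 + 1165)) = -2125248 + 1/(-2372596 + 2*1165*1153) = -2125248 + 1/(-2372596 + 2686490) = -2125248 + 1/313894 = -667102595711/313894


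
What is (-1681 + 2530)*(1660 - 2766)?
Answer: -938994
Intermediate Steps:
(-1681 + 2530)*(1660 - 2766) = 849*(-1106) = -938994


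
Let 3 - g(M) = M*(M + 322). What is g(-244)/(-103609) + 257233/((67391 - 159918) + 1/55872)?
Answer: -22358955595059/7544002648897 ≈ -2.9638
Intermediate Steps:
g(M) = 3 - M*(322 + M) (g(M) = 3 - M*(M + 322) = 3 - M*(322 + M))
g(-244)/(-103609) + 257233/((67391 - 159918) + 1/55872) = (3 - 1*(-244)² - 322*(-244))/(-103609) + 257233/((67391 - 159918) + 1/55872) = (3 - 1*59536 + 78568)*(-1/103609) + 257233/(-92527 + 1/55872) = (3 - 59536 + 78568)*(-1/103609) + 257233/(-5169668543/55872) = 19035*(-1/103609) + 257233*(-55872/5169668543) = -19035/103609 - 202424256/72812233 = -22358955595059/7544002648897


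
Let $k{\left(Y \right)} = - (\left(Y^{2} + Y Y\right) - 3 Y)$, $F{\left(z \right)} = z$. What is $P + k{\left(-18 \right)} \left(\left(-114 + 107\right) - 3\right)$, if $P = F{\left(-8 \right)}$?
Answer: $7012$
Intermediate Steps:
$k{\left(Y \right)} = - 2 Y^{2} + 3 Y$ ($k{\left(Y \right)} = - (\left(Y^{2} + Y^{2}\right) - 3 Y) = - (2 Y^{2} - 3 Y) = - (- 3 Y + 2 Y^{2}) = - 2 Y^{2} + 3 Y$)
$P = -8$
$P + k{\left(-18 \right)} \left(\left(-114 + 107\right) - 3\right) = -8 + - 18 \left(3 - -36\right) \left(\left(-114 + 107\right) - 3\right) = -8 + - 18 \left(3 + 36\right) \left(-7 - 3\right) = -8 + \left(-18\right) 39 \left(-10\right) = -8 - -7020 = -8 + 7020 = 7012$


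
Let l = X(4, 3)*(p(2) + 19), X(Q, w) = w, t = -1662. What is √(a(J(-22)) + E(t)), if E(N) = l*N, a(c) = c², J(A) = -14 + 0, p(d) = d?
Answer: I*√104510 ≈ 323.28*I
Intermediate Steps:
J(A) = -14
l = 63 (l = 3*(2 + 19) = 3*21 = 63)
E(N) = 63*N
√(a(J(-22)) + E(t)) = √((-14)² + 63*(-1662)) = √(196 - 104706) = √(-104510) = I*√104510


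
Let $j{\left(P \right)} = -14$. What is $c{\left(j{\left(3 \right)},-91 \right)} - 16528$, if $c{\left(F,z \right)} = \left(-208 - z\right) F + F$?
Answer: $-14904$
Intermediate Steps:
$c{\left(F,z \right)} = F + F \left(-208 - z\right)$ ($c{\left(F,z \right)} = F \left(-208 - z\right) + F = F + F \left(-208 - z\right)$)
$c{\left(j{\left(3 \right)},-91 \right)} - 16528 = \left(-1\right) \left(-14\right) \left(207 - 91\right) - 16528 = \left(-1\right) \left(-14\right) 116 - 16528 = 1624 - 16528 = -14904$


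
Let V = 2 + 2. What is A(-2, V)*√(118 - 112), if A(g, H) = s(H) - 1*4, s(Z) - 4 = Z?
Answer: 4*√6 ≈ 9.7980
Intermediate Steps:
s(Z) = 4 + Z
V = 4
A(g, H) = H (A(g, H) = (4 + H) - 1*4 = (4 + H) - 4 = H)
A(-2, V)*√(118 - 112) = 4*√(118 - 112) = 4*√6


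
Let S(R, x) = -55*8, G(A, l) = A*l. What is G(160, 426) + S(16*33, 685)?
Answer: 67720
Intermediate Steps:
S(R, x) = -440
G(160, 426) + S(16*33, 685) = 160*426 - 440 = 68160 - 440 = 67720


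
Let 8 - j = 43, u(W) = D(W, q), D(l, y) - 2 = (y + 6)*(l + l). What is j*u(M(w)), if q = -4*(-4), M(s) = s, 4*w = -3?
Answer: 1085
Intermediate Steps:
w = -¾ (w = (¼)*(-3) = -¾ ≈ -0.75000)
q = 16
D(l, y) = 2 + 2*l*(6 + y) (D(l, y) = 2 + (y + 6)*(l + l) = 2 + (6 + y)*(2*l) = 2 + 2*l*(6 + y))
u(W) = 2 + 44*W (u(W) = 2 + 12*W + 2*W*16 = 2 + 12*W + 32*W = 2 + 44*W)
j = -35 (j = 8 - 1*43 = 8 - 43 = -35)
j*u(M(w)) = -35*(2 + 44*(-¾)) = -35*(2 - 33) = -35*(-31) = 1085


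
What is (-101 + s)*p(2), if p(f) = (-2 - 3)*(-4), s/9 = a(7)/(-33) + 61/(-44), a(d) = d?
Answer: -25385/11 ≈ -2307.7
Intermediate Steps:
s = -633/44 (s = 9*(7/(-33) + 61/(-44)) = 9*(7*(-1/33) + 61*(-1/44)) = 9*(-7/33 - 61/44) = 9*(-211/132) = -633/44 ≈ -14.386)
p(f) = 20 (p(f) = -5*(-4) = 20)
(-101 + s)*p(2) = (-101 - 633/44)*20 = -5077/44*20 = -25385/11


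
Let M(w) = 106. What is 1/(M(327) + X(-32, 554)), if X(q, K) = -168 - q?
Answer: -1/30 ≈ -0.033333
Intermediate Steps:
1/(M(327) + X(-32, 554)) = 1/(106 + (-168 - 1*(-32))) = 1/(106 + (-168 + 32)) = 1/(106 - 136) = 1/(-30) = -1/30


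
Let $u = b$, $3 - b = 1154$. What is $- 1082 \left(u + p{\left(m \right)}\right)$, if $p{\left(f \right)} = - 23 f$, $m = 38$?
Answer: $2191050$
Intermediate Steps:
$b = -1151$ ($b = 3 - 1154 = -1151$)
$u = -1151$
$- 1082 \left(u + p{\left(m \right)}\right) = - 1082 \left(-1151 - 874\right) = \left(-1082\right) \left(-2025\right) = 2191050$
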